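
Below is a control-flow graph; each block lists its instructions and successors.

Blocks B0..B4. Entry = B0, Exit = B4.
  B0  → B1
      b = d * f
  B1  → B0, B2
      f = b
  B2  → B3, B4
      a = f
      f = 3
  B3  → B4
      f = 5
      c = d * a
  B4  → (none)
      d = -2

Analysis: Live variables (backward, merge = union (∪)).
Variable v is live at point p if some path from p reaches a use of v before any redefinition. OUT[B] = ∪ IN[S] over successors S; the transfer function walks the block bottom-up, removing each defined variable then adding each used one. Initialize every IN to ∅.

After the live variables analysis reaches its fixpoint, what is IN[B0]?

Converged values:
  B0:   IN={d, f}   OUT={b, d}
  B1:   IN={b, d}   OUT={d, f}
  B2:   IN={d, f}   OUT={a, d}
  B3:   IN={a, d}   OUT={}
  B4:   IN={}   OUT={}

Merge at B0: OUT[B0] = IN[B1] = {b, d}
Applying B0's transfer function to that OUT value gives IN[B0] (row B0 above).

Answer: {d, f}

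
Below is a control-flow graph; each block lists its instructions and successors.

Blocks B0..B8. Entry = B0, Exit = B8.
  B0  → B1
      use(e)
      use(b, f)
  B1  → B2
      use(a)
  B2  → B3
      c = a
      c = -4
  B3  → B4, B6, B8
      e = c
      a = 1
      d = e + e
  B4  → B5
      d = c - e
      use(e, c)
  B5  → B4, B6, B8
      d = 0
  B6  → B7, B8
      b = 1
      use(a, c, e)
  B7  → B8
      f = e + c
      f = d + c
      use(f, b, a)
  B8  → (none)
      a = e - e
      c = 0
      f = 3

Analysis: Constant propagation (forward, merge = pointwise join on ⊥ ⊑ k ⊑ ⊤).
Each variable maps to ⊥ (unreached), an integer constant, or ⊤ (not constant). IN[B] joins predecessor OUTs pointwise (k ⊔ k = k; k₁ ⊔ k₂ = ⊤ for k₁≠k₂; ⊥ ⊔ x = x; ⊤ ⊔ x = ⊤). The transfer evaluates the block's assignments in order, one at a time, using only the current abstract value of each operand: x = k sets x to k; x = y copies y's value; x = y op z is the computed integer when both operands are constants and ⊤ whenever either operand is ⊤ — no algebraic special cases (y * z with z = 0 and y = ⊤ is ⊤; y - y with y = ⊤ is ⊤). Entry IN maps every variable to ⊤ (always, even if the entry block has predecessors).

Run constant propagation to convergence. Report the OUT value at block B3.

Fixpoint table:
  B0:  IN=(all ⊤)  OUT=(all ⊤)
  B1:  IN=(all ⊤)  OUT=(all ⊤)
  B2:  IN=(all ⊤)  OUT={c:-4; rest ⊤}
  B3:  IN={c:-4; rest ⊤}  OUT={a:1, c:-4, d:-8, e:-4; rest ⊤}
  B4:  IN={a:1, c:-4, e:-4; rest ⊤}  OUT={a:1, c:-4, d:0, e:-4; rest ⊤}
  B5:  IN={a:1, c:-4, d:0, e:-4; rest ⊤}  OUT={a:1, c:-4, d:0, e:-4; rest ⊤}
  B6:  IN={a:1, c:-4, e:-4; rest ⊤}  OUT={a:1, b:1, c:-4, e:-4; rest ⊤}
  B7:  IN={a:1, b:1, c:-4, e:-4; rest ⊤}  OUT={a:1, b:1, c:-4, e:-4; rest ⊤}
  B8:  IN={a:1, c:-4, e:-4; rest ⊤}  OUT={a:0, c:0, e:-4, f:3; rest ⊤}

Merge at B3: IN[B3] = OUT[B2] = {a: ⊤, b: ⊤, c: -4, d: ⊤, e: ⊤, f: ⊤}
Applying B3's transfer function to that IN value gives OUT[B3] (row B3 above).

Answer: {a: 1, b: ⊤, c: -4, d: -8, e: -4, f: ⊤}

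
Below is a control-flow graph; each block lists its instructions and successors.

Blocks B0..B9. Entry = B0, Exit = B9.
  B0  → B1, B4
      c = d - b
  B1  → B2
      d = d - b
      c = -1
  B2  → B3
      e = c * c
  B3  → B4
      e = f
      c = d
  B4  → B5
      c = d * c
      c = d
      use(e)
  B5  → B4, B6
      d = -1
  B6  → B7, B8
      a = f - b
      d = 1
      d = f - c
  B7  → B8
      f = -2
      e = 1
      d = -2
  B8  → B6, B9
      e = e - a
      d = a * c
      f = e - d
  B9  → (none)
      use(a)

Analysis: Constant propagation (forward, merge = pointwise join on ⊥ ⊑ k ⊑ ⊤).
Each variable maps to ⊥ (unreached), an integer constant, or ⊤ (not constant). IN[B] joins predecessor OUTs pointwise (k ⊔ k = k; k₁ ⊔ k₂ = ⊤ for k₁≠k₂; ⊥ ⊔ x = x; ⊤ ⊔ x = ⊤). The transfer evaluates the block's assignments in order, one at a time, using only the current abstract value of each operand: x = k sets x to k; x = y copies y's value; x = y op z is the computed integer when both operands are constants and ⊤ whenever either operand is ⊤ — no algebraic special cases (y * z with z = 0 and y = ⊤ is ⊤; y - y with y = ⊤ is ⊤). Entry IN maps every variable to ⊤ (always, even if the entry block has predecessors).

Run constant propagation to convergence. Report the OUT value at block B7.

Per-block solution:
  B0:   IN=(all ⊤)   OUT=(all ⊤)
  B1:   IN=(all ⊤)   OUT={c:-1; rest ⊤}
  B2:   IN={c:-1; rest ⊤}   OUT={c:-1, e:1; rest ⊤}
  B3:   IN={c:-1, e:1; rest ⊤}   OUT=(all ⊤)
  B4:   IN=(all ⊤)   OUT=(all ⊤)
  B5:   IN=(all ⊤)   OUT={d:-1; rest ⊤}
  B6:   IN=(all ⊤)   OUT=(all ⊤)
  B7:   IN=(all ⊤)   OUT={d:-2, e:1, f:-2; rest ⊤}
  B8:   IN=(all ⊤)   OUT=(all ⊤)
  B9:   IN=(all ⊤)   OUT=(all ⊤)

Merge at B7: IN[B7] = OUT[B6] = {a: ⊤, b: ⊤, c: ⊤, d: ⊤, e: ⊤, f: ⊤}
Applying B7's transfer function to that IN value gives OUT[B7] (row B7 above).

Answer: {a: ⊤, b: ⊤, c: ⊤, d: -2, e: 1, f: -2}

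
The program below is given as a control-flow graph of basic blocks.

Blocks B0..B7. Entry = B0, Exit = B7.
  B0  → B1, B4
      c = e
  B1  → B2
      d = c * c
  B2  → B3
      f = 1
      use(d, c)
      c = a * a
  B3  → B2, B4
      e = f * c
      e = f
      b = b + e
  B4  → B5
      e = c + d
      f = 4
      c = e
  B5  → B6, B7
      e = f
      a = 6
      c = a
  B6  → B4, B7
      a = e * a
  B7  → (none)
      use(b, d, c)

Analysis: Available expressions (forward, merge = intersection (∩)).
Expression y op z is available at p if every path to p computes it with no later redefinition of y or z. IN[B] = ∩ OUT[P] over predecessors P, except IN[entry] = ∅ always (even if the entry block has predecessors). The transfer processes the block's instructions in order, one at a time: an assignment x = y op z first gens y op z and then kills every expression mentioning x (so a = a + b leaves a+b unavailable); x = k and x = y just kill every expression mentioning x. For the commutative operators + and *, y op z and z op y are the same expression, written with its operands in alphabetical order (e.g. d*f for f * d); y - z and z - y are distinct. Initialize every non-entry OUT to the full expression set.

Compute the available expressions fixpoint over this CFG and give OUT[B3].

Answer: {a*a, c*f}

Trace:
Fixpoint table:
  B0:   IN={}   OUT={}
  B1:   IN={}   OUT={c*c}
  B2:   IN={}   OUT={a*a}
  B3:   IN={a*a}   OUT={a*a, c*f}
  B4:   IN={}   OUT={}
  B5:   IN={}   OUT={}
  B6:   IN={}   OUT={}
  B7:   IN={}   OUT={}

Merge at B3: IN[B3] = OUT[B2] = {a*a}
Applying B3's transfer function to that IN value gives OUT[B3] (row B3 above).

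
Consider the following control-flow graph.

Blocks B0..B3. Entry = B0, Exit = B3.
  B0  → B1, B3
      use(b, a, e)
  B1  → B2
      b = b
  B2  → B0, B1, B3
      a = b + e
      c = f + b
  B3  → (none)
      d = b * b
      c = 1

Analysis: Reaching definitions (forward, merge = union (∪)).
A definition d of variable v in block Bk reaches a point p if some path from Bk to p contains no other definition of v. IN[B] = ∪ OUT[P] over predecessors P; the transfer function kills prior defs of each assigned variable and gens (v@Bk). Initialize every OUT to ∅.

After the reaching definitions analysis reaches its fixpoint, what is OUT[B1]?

Answer: {a@B2, b@B1, c@B2}

Derivation:
Per-block solution:
  B0: | IN={a@B2, b@B1, c@B2} | OUT={a@B2, b@B1, c@B2}
  B1: | IN={a@B2, b@B1, c@B2} | OUT={a@B2, b@B1, c@B2}
  B2: | IN={a@B2, b@B1, c@B2} | OUT={a@B2, b@B1, c@B2}
  B3: | IN={a@B2, b@B1, c@B2} | OUT={a@B2, b@B1, c@B3, d@B3}

Merge at B1: IN[B1] = OUT[B0] ⊔ OUT[B2] = {a@B2, b@B1, c@B2}
Applying B1's transfer function to that IN value gives OUT[B1] (row B1 above).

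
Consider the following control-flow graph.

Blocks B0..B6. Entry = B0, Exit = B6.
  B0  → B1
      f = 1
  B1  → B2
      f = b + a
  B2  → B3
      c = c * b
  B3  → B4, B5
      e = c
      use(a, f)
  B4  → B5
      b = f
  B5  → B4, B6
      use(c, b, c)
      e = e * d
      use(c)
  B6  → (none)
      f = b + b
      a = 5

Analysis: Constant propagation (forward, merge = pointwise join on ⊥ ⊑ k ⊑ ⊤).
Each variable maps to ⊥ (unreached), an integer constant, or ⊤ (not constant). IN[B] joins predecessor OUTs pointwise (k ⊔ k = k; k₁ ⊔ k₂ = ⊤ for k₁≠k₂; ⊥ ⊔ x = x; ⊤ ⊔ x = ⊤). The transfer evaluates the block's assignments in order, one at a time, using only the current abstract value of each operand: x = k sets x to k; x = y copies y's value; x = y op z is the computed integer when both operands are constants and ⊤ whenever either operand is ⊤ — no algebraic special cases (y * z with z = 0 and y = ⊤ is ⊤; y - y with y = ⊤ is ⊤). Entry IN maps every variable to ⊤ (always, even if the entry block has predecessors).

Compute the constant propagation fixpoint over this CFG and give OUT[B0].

Fixpoint table:
  B0:  IN=(all ⊤)  OUT={f:1; rest ⊤}
  B1:  IN={f:1; rest ⊤}  OUT=(all ⊤)
  B2:  IN=(all ⊤)  OUT=(all ⊤)
  B3:  IN=(all ⊤)  OUT=(all ⊤)
  B4:  IN=(all ⊤)  OUT=(all ⊤)
  B5:  IN=(all ⊤)  OUT=(all ⊤)
  B6:  IN=(all ⊤)  OUT={a:5; rest ⊤}

B0 is the boundary node: IN[B0] = {a: ⊤, b: ⊤, c: ⊤, d: ⊤, e: ⊤, f: ⊤}
Applying B0's transfer function to that IN value gives OUT[B0] (row B0 above).

Answer: {a: ⊤, b: ⊤, c: ⊤, d: ⊤, e: ⊤, f: 1}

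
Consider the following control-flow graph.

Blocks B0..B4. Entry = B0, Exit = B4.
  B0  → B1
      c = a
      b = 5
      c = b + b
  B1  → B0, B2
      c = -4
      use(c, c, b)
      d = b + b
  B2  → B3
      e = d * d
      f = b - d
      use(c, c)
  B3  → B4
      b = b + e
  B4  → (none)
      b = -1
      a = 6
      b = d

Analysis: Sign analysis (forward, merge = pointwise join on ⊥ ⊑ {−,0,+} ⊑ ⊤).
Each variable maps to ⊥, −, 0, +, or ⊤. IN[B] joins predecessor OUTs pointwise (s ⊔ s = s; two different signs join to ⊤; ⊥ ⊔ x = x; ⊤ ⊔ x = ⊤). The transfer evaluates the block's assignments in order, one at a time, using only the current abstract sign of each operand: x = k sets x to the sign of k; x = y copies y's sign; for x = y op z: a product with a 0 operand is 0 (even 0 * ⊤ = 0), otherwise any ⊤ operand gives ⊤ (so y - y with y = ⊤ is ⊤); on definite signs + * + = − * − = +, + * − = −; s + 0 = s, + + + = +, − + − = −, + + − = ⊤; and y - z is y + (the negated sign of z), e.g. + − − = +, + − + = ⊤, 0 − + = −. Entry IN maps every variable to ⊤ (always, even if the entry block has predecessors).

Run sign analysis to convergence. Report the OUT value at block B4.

Per-block solution:
  B0: | IN=(all ⊤) | OUT={b:+, c:+; rest ⊤}
  B1: | IN={b:+, c:+; rest ⊤} | OUT={b:+, c:-, d:+; rest ⊤}
  B2: | IN={b:+, c:-, d:+; rest ⊤} | OUT={b:+, c:-, d:+, e:+; rest ⊤}
  B3: | IN={b:+, c:-, d:+, e:+; rest ⊤} | OUT={b:+, c:-, d:+, e:+; rest ⊤}
  B4: | IN={b:+, c:-, d:+, e:+; rest ⊤} | OUT={a:+, b:+, c:-, d:+, e:+; rest ⊤}

Merge at B4: IN[B4] = OUT[B3] = {a: ⊤, b: +, c: -, d: +, e: +, f: ⊤}
Applying B4's transfer function to that IN value gives OUT[B4] (row B4 above).

Answer: {a: +, b: +, c: -, d: +, e: +, f: ⊤}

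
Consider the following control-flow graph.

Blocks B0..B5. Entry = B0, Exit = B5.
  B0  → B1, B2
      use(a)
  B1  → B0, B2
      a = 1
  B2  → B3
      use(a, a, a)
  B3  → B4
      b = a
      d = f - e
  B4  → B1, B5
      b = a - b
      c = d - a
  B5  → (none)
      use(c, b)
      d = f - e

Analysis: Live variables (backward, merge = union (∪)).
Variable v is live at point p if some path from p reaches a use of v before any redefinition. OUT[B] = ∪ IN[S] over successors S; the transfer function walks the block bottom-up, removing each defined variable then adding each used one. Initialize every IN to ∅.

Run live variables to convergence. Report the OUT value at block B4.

Per-block solution:
  B0: | IN={a, e, f} | OUT={a, e, f}
  B1: | IN={e, f} | OUT={a, e, f}
  B2: | IN={a, e, f} | OUT={a, e, f}
  B3: | IN={a, e, f} | OUT={a, b, d, e, f}
  B4: | IN={a, b, d, e, f} | OUT={b, c, e, f}
  B5: | IN={b, c, e, f} | OUT={}

Merge at B4: OUT[B4] = IN[B1] ⊔ IN[B5] = {b, c, e, f}

Answer: {b, c, e, f}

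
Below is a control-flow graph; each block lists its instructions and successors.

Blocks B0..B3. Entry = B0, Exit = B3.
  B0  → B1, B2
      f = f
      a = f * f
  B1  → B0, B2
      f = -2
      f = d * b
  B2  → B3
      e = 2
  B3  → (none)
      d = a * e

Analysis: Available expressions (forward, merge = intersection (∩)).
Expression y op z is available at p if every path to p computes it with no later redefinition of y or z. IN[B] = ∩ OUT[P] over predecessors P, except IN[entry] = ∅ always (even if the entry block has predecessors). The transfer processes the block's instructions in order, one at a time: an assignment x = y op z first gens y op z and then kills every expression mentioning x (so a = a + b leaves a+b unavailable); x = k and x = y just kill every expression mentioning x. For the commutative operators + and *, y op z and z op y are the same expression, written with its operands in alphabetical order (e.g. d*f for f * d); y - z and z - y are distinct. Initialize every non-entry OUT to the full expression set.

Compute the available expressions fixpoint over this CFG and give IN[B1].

Per-block solution:
  B0:   IN={}   OUT={f*f}
  B1:   IN={f*f}   OUT={b*d}
  B2:   IN={}   OUT={}
  B3:   IN={}   OUT={a*e}

Merge at B1: IN[B1] = OUT[B0] = {f*f}

Answer: {f*f}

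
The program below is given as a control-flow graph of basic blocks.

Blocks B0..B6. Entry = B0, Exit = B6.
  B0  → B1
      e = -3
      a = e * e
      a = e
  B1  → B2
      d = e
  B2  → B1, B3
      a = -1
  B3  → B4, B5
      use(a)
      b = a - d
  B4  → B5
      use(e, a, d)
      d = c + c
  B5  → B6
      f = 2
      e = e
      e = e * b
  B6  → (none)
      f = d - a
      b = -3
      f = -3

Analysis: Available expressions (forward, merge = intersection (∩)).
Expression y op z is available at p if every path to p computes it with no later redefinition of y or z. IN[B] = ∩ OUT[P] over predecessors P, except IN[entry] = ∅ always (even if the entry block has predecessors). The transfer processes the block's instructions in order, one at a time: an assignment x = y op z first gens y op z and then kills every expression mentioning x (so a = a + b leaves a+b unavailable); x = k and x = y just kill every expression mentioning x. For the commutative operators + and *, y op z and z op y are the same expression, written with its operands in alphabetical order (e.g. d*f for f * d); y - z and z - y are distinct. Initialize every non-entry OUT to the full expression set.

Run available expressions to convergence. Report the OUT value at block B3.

Answer: {a-d, e*e}

Derivation:
Per-block solution:
  B0:  IN={}  OUT={e*e}
  B1:  IN={e*e}  OUT={e*e}
  B2:  IN={e*e}  OUT={e*e}
  B3:  IN={e*e}  OUT={a-d, e*e}
  B4:  IN={a-d, e*e}  OUT={c+c, e*e}
  B5:  IN={e*e}  OUT={}
  B6:  IN={}  OUT={d-a}

Merge at B3: IN[B3] = OUT[B2] = {e*e}
Applying B3's transfer function to that IN value gives OUT[B3] (row B3 above).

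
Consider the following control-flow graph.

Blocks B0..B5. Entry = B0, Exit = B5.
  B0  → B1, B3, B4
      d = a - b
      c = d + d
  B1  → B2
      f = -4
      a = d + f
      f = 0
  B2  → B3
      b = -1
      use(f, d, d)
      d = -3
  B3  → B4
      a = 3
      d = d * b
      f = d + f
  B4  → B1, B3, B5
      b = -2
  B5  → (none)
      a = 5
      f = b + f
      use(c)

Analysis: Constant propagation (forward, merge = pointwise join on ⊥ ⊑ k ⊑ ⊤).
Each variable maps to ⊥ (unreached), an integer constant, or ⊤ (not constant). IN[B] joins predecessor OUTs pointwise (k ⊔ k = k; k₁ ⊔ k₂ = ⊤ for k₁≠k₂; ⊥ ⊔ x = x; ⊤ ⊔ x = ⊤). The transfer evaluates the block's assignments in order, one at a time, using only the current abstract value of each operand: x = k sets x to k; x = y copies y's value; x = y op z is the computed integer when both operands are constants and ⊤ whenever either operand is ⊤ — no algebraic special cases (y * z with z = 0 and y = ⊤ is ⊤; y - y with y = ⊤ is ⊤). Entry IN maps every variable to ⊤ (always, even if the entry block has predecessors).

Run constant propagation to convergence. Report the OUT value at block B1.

Answer: {a: ⊤, b: ⊤, c: ⊤, d: ⊤, e: ⊤, f: 0}

Working:
Converged values:
  B0:  IN=(all ⊤)  OUT=(all ⊤)
  B1:  IN=(all ⊤)  OUT={f:0; rest ⊤}
  B2:  IN={f:0; rest ⊤}  OUT={b:-1, d:-3, f:0; rest ⊤}
  B3:  IN=(all ⊤)  OUT={a:3; rest ⊤}
  B4:  IN=(all ⊤)  OUT={b:-2; rest ⊤}
  B5:  IN={b:-2; rest ⊤}  OUT={a:5, b:-2; rest ⊤}

Merge at B1: IN[B1] = OUT[B0] ⊔ OUT[B4] = {a: ⊤, b: ⊤, c: ⊤, d: ⊤, e: ⊤, f: ⊤}
Applying B1's transfer function to that IN value gives OUT[B1] (row B1 above).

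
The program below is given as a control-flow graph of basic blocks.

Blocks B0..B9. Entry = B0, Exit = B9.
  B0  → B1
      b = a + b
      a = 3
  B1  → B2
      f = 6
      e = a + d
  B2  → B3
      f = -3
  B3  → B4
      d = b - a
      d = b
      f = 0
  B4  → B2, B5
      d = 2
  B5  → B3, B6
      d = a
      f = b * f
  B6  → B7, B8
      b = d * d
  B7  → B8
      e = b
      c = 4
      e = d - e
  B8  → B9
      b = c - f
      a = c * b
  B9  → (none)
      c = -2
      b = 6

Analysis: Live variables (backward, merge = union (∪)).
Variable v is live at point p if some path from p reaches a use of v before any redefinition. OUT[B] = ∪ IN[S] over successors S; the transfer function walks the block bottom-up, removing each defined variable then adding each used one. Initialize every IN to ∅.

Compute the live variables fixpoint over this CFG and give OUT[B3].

Fixpoint table:
  B0:   IN={a, b, c, d}   OUT={a, b, c, d}
  B1:   IN={a, b, c, d}   OUT={a, b, c}
  B2:   IN={a, b, c}   OUT={a, b, c}
  B3:   IN={a, b, c}   OUT={a, b, c, f}
  B4:   IN={a, b, c, f}   OUT={a, b, c, f}
  B5:   IN={a, b, c, f}   OUT={a, b, c, d, f}
  B6:   IN={c, d, f}   OUT={b, c, d, f}
  B7:   IN={b, d, f}   OUT={c, f}
  B8:   IN={c, f}   OUT={}
  B9:   IN={}   OUT={}

Merge at B3: OUT[B3] = IN[B4] = {a, b, c, f}

Answer: {a, b, c, f}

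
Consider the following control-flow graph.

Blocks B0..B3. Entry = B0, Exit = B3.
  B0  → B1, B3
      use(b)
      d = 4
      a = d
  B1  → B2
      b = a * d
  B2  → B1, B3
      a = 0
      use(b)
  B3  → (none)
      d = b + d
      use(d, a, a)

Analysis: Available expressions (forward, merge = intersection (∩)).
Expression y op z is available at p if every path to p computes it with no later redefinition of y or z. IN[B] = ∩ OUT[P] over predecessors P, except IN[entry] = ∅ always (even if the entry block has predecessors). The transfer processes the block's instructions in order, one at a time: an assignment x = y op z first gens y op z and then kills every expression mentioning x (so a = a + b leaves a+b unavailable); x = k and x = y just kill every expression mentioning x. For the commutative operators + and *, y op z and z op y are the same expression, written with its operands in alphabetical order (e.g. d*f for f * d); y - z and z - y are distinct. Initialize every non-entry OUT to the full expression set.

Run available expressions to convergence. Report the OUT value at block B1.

Answer: {a*d}

Working:
Per-block solution:
  B0:   IN={}   OUT={}
  B1:   IN={}   OUT={a*d}
  B2:   IN={a*d}   OUT={}
  B3:   IN={}   OUT={}

Merge at B1: IN[B1] = OUT[B0] ∩ OUT[B2] = {}
Applying B1's transfer function to that IN value gives OUT[B1] (row B1 above).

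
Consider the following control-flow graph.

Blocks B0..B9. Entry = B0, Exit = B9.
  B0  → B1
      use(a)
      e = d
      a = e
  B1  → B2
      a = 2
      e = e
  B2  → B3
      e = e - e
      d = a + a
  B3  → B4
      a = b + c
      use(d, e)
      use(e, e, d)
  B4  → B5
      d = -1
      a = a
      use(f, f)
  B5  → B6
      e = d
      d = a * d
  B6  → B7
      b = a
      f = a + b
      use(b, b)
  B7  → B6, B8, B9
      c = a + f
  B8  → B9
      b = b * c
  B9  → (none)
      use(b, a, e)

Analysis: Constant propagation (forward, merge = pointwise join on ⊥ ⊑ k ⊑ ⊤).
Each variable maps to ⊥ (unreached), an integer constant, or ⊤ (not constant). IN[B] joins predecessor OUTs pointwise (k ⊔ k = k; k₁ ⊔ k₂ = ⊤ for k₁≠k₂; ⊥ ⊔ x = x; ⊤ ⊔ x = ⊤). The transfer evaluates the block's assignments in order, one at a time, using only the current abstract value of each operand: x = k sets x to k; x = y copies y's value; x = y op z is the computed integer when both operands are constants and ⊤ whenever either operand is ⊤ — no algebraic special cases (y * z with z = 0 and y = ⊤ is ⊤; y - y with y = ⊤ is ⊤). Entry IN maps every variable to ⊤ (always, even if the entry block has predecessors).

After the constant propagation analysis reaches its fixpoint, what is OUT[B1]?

Converged values:
  B0: | IN=(all ⊤) | OUT=(all ⊤)
  B1: | IN=(all ⊤) | OUT={a:2; rest ⊤}
  B2: | IN={a:2; rest ⊤} | OUT={a:2, d:4; rest ⊤}
  B3: | IN={a:2, d:4; rest ⊤} | OUT={d:4; rest ⊤}
  B4: | IN={d:4; rest ⊤} | OUT={d:-1; rest ⊤}
  B5: | IN={d:-1; rest ⊤} | OUT={e:-1; rest ⊤}
  B6: | IN={e:-1; rest ⊤} | OUT={e:-1; rest ⊤}
  B7: | IN={e:-1; rest ⊤} | OUT={e:-1; rest ⊤}
  B8: | IN={e:-1; rest ⊤} | OUT={e:-1; rest ⊤}
  B9: | IN={e:-1; rest ⊤} | OUT={e:-1; rest ⊤}

Merge at B1: IN[B1] = OUT[B0] = {a: ⊤, b: ⊤, c: ⊤, d: ⊤, e: ⊤, f: ⊤}
Applying B1's transfer function to that IN value gives OUT[B1] (row B1 above).

Answer: {a: 2, b: ⊤, c: ⊤, d: ⊤, e: ⊤, f: ⊤}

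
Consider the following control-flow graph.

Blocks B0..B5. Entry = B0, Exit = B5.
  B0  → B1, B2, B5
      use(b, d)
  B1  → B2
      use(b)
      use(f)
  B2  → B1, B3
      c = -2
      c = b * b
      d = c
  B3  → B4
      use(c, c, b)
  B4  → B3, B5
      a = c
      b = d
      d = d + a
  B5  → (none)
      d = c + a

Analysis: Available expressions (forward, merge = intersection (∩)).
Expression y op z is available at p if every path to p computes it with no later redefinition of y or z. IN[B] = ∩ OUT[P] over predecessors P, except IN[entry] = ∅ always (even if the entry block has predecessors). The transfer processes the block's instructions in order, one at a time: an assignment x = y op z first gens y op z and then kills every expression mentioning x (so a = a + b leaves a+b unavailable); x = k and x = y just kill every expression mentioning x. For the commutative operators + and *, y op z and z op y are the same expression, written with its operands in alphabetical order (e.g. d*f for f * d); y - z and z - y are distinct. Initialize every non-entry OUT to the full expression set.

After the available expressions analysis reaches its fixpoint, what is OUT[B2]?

Answer: {b*b}

Trace:
Per-block solution:
  B0:  IN={}  OUT={}
  B1:  IN={}  OUT={}
  B2:  IN={}  OUT={b*b}
  B3:  IN={}  OUT={}
  B4:  IN={}  OUT={}
  B5:  IN={}  OUT={a+c}

Merge at B2: IN[B2] = OUT[B0] ∩ OUT[B1] = {}
Applying B2's transfer function to that IN value gives OUT[B2] (row B2 above).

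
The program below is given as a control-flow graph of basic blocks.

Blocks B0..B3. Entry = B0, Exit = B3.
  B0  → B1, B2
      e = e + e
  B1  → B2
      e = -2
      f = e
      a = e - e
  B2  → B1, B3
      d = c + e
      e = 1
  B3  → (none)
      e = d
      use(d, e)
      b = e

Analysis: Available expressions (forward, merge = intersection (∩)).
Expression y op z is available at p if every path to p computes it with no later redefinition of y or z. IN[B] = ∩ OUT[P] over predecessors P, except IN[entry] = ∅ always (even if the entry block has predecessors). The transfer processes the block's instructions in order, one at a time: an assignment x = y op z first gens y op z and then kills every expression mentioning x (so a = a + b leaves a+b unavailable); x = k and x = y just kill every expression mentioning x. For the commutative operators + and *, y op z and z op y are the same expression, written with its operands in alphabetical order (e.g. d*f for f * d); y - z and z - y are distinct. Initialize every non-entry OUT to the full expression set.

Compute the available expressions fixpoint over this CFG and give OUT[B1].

Fixpoint table:
  B0:   IN={}   OUT={}
  B1:   IN={}   OUT={e-e}
  B2:   IN={}   OUT={}
  B3:   IN={}   OUT={}

Merge at B1: IN[B1] = OUT[B0] ∩ OUT[B2] = {}
Applying B1's transfer function to that IN value gives OUT[B1] (row B1 above).

Answer: {e-e}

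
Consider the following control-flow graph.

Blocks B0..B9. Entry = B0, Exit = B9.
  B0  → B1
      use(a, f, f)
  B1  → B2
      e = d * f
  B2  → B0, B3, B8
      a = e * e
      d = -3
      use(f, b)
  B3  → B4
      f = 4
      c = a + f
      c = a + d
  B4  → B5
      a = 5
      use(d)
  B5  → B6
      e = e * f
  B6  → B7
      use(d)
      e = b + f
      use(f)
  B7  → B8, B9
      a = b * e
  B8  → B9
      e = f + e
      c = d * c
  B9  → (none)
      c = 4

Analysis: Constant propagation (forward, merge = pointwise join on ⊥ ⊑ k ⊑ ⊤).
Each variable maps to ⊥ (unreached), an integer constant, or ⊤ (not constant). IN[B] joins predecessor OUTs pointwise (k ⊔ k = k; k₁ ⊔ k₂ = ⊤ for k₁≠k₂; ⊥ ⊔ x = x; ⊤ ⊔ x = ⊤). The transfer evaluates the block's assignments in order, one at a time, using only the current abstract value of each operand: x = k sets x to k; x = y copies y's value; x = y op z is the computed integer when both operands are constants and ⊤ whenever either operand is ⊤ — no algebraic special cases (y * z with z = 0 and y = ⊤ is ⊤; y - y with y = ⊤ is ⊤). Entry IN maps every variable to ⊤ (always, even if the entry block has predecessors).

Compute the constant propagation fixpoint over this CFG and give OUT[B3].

Answer: {a: ⊤, b: ⊤, c: ⊤, d: -3, e: ⊤, f: 4}

Derivation:
Per-block solution:
  B0:   IN=(all ⊤)   OUT=(all ⊤)
  B1:   IN=(all ⊤)   OUT=(all ⊤)
  B2:   IN=(all ⊤)   OUT={d:-3; rest ⊤}
  B3:   IN={d:-3; rest ⊤}   OUT={d:-3, f:4; rest ⊤}
  B4:   IN={d:-3, f:4; rest ⊤}   OUT={a:5, d:-3, f:4; rest ⊤}
  B5:   IN={a:5, d:-3, f:4; rest ⊤}   OUT={a:5, d:-3, f:4; rest ⊤}
  B6:   IN={a:5, d:-3, f:4; rest ⊤}   OUT={a:5, d:-3, f:4; rest ⊤}
  B7:   IN={a:5, d:-3, f:4; rest ⊤}   OUT={d:-3, f:4; rest ⊤}
  B8:   IN={d:-3; rest ⊤}   OUT={d:-3; rest ⊤}
  B9:   IN={d:-3; rest ⊤}   OUT={c:4, d:-3; rest ⊤}

Merge at B3: IN[B3] = OUT[B2] = {a: ⊤, b: ⊤, c: ⊤, d: -3, e: ⊤, f: ⊤}
Applying B3's transfer function to that IN value gives OUT[B3] (row B3 above).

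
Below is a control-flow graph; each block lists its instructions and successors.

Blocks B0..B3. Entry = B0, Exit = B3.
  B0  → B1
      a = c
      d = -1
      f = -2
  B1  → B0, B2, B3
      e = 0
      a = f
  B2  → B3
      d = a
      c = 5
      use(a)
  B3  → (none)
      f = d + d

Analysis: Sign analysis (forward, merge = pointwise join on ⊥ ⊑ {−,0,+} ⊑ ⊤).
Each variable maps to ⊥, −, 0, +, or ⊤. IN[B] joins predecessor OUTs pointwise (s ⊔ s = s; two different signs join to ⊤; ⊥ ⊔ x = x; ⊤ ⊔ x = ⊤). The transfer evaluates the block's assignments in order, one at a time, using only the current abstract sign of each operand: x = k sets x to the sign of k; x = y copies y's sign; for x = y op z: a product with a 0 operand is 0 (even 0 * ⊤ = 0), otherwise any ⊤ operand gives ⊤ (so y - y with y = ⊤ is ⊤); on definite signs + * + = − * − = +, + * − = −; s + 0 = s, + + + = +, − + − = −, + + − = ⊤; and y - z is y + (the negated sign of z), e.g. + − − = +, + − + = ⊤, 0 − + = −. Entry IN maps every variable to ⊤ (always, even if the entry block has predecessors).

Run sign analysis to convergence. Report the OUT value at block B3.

Converged values:
  B0:   IN=(all ⊤)   OUT={d:-, f:-; rest ⊤}
  B1:   IN={d:-, f:-; rest ⊤}   OUT={a:-, d:-, e:0, f:-; rest ⊤}
  B2:   IN={a:-, d:-, e:0, f:-; rest ⊤}   OUT={a:-, c:+, d:-, e:0, f:-; rest ⊤}
  B3:   IN={a:-, d:-, e:0, f:-; rest ⊤}   OUT={a:-, d:-, e:0, f:-; rest ⊤}

Merge at B3: IN[B3] = OUT[B1] ⊔ OUT[B2] = {a: -, b: ⊤, c: ⊤, d: -, e: 0, f: -}
Applying B3's transfer function to that IN value gives OUT[B3] (row B3 above).

Answer: {a: -, b: ⊤, c: ⊤, d: -, e: 0, f: -}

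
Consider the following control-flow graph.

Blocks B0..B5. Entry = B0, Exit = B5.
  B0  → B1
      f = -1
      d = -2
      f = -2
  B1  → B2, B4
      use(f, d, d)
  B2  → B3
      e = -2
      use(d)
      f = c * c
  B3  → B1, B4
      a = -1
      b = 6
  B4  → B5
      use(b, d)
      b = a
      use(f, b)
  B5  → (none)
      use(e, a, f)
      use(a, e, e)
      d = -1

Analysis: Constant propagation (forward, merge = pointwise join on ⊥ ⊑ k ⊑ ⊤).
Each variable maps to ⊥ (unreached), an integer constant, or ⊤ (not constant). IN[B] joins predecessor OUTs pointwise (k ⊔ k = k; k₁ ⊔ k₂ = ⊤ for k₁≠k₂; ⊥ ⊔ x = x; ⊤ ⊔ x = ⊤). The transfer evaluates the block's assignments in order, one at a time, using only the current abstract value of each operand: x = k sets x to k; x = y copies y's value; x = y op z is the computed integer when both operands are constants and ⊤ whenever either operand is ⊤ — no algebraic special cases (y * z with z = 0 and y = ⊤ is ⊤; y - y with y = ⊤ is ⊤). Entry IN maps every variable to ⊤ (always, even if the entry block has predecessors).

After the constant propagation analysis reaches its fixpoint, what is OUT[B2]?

Converged values:
  B0: | IN=(all ⊤) | OUT={d:-2, f:-2; rest ⊤}
  B1: | IN={d:-2; rest ⊤} | OUT={d:-2; rest ⊤}
  B2: | IN={d:-2; rest ⊤} | OUT={d:-2, e:-2; rest ⊤}
  B3: | IN={d:-2, e:-2; rest ⊤} | OUT={a:-1, b:6, d:-2, e:-2; rest ⊤}
  B4: | IN={d:-2; rest ⊤} | OUT={d:-2; rest ⊤}
  B5: | IN={d:-2; rest ⊤} | OUT={d:-1; rest ⊤}

Merge at B2: IN[B2] = OUT[B1] = {a: ⊤, b: ⊤, c: ⊤, d: -2, e: ⊤, f: ⊤}
Applying B2's transfer function to that IN value gives OUT[B2] (row B2 above).

Answer: {a: ⊤, b: ⊤, c: ⊤, d: -2, e: -2, f: ⊤}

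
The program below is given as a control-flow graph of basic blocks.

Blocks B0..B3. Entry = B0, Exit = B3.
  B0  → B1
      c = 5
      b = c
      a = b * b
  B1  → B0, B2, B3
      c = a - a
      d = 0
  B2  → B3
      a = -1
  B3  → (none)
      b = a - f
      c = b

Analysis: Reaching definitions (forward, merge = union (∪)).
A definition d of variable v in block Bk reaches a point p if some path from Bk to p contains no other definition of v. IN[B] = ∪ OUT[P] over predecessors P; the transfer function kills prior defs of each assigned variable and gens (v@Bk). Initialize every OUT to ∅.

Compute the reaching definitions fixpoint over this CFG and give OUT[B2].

Converged values:
  B0:  IN={a@B0, b@B0, c@B1, d@B1}  OUT={a@B0, b@B0, c@B0, d@B1}
  B1:  IN={a@B0, b@B0, c@B0, d@B1}  OUT={a@B0, b@B0, c@B1, d@B1}
  B2:  IN={a@B0, b@B0, c@B1, d@B1}  OUT={a@B2, b@B0, c@B1, d@B1}
  B3:  IN={a@B0, a@B2, b@B0, c@B1, d@B1}  OUT={a@B0, a@B2, b@B3, c@B3, d@B1}

Merge at B2: IN[B2] = OUT[B1] = {a@B0, b@B0, c@B1, d@B1}
Applying B2's transfer function to that IN value gives OUT[B2] (row B2 above).

Answer: {a@B2, b@B0, c@B1, d@B1}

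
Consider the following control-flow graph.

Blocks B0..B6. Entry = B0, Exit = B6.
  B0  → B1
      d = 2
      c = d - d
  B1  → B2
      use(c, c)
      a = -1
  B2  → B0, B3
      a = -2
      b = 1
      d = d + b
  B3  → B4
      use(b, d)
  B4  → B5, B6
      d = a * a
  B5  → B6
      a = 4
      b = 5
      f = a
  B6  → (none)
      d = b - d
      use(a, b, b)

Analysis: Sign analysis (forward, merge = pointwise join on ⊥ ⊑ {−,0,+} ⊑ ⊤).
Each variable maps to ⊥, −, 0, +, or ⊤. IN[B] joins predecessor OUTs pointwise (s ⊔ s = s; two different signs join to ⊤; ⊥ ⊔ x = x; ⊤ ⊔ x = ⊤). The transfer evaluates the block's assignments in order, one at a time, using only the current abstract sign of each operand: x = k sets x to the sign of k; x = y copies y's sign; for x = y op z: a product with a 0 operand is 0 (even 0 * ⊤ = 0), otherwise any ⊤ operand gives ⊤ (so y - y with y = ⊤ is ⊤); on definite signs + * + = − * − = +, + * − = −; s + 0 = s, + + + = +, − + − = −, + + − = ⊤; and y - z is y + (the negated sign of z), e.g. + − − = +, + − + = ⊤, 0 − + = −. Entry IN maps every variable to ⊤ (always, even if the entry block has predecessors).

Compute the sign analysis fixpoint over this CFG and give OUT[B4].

Answer: {a: -, b: +, c: ⊤, d: +, e: ⊤, f: ⊤}

Derivation:
Fixpoint table:
  B0:   IN=(all ⊤)   OUT={d:+; rest ⊤}
  B1:   IN={d:+; rest ⊤}   OUT={a:-, d:+; rest ⊤}
  B2:   IN={a:-, d:+; rest ⊤}   OUT={a:-, b:+, d:+; rest ⊤}
  B3:   IN={a:-, b:+, d:+; rest ⊤}   OUT={a:-, b:+, d:+; rest ⊤}
  B4:   IN={a:-, b:+, d:+; rest ⊤}   OUT={a:-, b:+, d:+; rest ⊤}
  B5:   IN={a:-, b:+, d:+; rest ⊤}   OUT={a:+, b:+, d:+, f:+; rest ⊤}
  B6:   IN={b:+, d:+; rest ⊤}   OUT={b:+; rest ⊤}

Merge at B4: IN[B4] = OUT[B3] = {a: -, b: +, c: ⊤, d: +, e: ⊤, f: ⊤}
Applying B4's transfer function to that IN value gives OUT[B4] (row B4 above).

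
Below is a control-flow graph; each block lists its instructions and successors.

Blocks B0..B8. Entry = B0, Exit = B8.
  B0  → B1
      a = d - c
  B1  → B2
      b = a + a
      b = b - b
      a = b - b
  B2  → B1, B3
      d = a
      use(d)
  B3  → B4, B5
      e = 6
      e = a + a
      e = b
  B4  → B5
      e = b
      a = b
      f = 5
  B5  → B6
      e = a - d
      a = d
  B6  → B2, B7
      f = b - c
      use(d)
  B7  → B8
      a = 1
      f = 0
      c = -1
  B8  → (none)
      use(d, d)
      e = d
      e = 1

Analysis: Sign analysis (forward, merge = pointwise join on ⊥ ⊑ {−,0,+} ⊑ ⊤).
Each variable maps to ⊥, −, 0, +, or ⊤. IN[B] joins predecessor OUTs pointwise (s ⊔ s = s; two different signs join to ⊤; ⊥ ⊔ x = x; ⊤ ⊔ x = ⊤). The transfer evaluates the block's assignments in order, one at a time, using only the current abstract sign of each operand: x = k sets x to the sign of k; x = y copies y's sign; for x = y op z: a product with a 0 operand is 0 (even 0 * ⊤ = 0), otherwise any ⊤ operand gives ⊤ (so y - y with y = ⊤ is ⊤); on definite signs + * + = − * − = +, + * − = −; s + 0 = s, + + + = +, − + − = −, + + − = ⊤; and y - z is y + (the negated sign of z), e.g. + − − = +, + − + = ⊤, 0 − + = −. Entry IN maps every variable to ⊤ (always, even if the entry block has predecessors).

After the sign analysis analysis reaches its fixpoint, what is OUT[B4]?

Fixpoint table:
  B0: | IN=(all ⊤) | OUT=(all ⊤)
  B1: | IN=(all ⊤) | OUT=(all ⊤)
  B2: | IN=(all ⊤) | OUT=(all ⊤)
  B3: | IN=(all ⊤) | OUT=(all ⊤)
  B4: | IN=(all ⊤) | OUT={f:+; rest ⊤}
  B5: | IN=(all ⊤) | OUT=(all ⊤)
  B6: | IN=(all ⊤) | OUT=(all ⊤)
  B7: | IN=(all ⊤) | OUT={a:+, c:-, f:0; rest ⊤}
  B8: | IN={a:+, c:-, f:0; rest ⊤} | OUT={a:+, c:-, e:+, f:0; rest ⊤}

Merge at B4: IN[B4] = OUT[B3] = {a: ⊤, b: ⊤, c: ⊤, d: ⊤, e: ⊤, f: ⊤}
Applying B4's transfer function to that IN value gives OUT[B4] (row B4 above).

Answer: {a: ⊤, b: ⊤, c: ⊤, d: ⊤, e: ⊤, f: +}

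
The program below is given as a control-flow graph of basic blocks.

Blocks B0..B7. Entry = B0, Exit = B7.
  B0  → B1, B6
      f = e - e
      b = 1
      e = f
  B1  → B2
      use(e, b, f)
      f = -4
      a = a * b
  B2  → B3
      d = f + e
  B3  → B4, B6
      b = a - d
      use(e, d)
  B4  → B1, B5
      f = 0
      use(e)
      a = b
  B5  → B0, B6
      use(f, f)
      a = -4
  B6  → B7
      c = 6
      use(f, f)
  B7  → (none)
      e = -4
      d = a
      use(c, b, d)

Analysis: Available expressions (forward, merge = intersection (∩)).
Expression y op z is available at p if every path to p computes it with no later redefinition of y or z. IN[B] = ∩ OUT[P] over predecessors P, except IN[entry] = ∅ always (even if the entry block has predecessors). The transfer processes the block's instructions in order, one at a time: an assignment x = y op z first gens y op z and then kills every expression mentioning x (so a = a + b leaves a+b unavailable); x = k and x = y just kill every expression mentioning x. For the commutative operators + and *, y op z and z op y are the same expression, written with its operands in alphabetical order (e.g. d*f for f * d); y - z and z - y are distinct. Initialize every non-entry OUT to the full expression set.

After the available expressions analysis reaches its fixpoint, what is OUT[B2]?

Answer: {e+f}

Working:
Converged values:
  B0:  IN={}  OUT={}
  B1:  IN={}  OUT={}
  B2:  IN={}  OUT={e+f}
  B3:  IN={e+f}  OUT={a-d, e+f}
  B4:  IN={a-d, e+f}  OUT={}
  B5:  IN={}  OUT={}
  B6:  IN={}  OUT={}
  B7:  IN={}  OUT={}

Merge at B2: IN[B2] = OUT[B1] = {}
Applying B2's transfer function to that IN value gives OUT[B2] (row B2 above).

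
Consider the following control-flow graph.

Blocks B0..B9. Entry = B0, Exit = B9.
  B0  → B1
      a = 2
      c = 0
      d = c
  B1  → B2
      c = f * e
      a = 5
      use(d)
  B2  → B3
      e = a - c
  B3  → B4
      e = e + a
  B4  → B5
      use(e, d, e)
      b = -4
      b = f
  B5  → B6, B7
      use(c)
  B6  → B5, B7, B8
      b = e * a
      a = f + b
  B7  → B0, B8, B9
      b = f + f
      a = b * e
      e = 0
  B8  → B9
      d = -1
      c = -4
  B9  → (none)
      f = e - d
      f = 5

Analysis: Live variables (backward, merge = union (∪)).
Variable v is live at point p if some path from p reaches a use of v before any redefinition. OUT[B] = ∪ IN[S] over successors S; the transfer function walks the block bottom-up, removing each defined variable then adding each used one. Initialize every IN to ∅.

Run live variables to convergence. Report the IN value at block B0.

Converged values:
  B0:  IN={e, f}  OUT={d, e, f}
  B1:  IN={d, e, f}  OUT={a, c, d, f}
  B2:  IN={a, c, d, f}  OUT={a, c, d, e, f}
  B3:  IN={a, c, d, e, f}  OUT={a, c, d, e, f}
  B4:  IN={a, c, d, e, f}  OUT={a, c, d, e, f}
  B5:  IN={a, c, d, e, f}  OUT={a, c, d, e, f}
  B6:  IN={a, c, d, e, f}  OUT={a, c, d, e, f}
  B7:  IN={d, e, f}  OUT={d, e, f}
  B8:  IN={e}  OUT={d, e}
  B9:  IN={d, e}  OUT={}

Merge at B0: OUT[B0] = IN[B1] = {d, e, f}
Applying B0's transfer function to that OUT value gives IN[B0] (row B0 above).

Answer: {e, f}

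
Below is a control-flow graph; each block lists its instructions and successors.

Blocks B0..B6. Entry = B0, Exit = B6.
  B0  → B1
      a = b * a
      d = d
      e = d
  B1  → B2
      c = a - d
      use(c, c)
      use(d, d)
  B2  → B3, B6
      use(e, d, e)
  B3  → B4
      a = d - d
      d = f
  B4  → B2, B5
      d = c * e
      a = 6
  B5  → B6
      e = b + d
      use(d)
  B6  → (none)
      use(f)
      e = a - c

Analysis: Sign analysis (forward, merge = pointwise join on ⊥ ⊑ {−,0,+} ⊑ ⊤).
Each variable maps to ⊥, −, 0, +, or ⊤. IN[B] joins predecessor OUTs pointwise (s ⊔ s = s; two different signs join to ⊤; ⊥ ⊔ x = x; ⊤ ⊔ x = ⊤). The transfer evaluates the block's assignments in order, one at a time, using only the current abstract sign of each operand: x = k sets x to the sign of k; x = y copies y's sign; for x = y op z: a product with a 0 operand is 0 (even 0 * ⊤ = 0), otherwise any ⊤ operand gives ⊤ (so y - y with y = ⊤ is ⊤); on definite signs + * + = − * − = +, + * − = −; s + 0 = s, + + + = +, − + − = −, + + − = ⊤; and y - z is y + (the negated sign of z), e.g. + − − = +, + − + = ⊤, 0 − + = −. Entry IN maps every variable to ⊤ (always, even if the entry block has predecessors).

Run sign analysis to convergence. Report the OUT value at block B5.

Fixpoint table:
  B0: | IN=(all ⊤) | OUT=(all ⊤)
  B1: | IN=(all ⊤) | OUT=(all ⊤)
  B2: | IN=(all ⊤) | OUT=(all ⊤)
  B3: | IN=(all ⊤) | OUT=(all ⊤)
  B4: | IN=(all ⊤) | OUT={a:+; rest ⊤}
  B5: | IN={a:+; rest ⊤} | OUT={a:+; rest ⊤}
  B6: | IN=(all ⊤) | OUT=(all ⊤)

Merge at B5: IN[B5] = OUT[B4] = {a: +, b: ⊤, c: ⊤, d: ⊤, e: ⊤, f: ⊤}
Applying B5's transfer function to that IN value gives OUT[B5] (row B5 above).

Answer: {a: +, b: ⊤, c: ⊤, d: ⊤, e: ⊤, f: ⊤}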